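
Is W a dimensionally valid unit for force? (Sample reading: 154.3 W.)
No

force has SI base units: kg * m / s^2
W does NOT reduce to kg * m / s^2; a valid unit for force would be e.g. N.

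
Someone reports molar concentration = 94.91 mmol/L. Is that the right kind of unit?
Yes

molar concentration has SI base units: mol / m^3
mmol/L reduces to the same SI base units, so it is a valid unit for molar concentration.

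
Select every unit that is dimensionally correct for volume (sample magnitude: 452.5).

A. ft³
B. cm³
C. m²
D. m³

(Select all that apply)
A, B, D

volume has SI base units: m^3

Checking each option against m^3:
  A. ft³: ✓ matches
  B. cm³: ✓ matches
  C. m²: ✗ does not match
  D. m³: ✓ matches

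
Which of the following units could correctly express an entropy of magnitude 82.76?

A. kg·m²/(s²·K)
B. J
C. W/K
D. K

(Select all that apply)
A

entropy has SI base units: kg * m^2 / (s^2 * K)

Checking each option against kg * m^2 / (s^2 * K):
  A. kg·m²/(s²·K): ✓ matches
  B. J: ✗ does not match
  C. W/K: ✗ does not match
  D. K: ✗ does not match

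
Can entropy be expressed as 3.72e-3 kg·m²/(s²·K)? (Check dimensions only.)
Yes

entropy has SI base units: kg * m^2 / (s^2 * K)
kg·m²/(s²·K) reduces to the same SI base units, so it is a valid unit for entropy.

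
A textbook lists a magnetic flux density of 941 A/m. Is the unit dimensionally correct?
No

magnetic flux density has SI base units: kg / (A * s^2)
A/m does NOT reduce to kg / (A * s^2); a valid unit for magnetic flux density would be e.g. T.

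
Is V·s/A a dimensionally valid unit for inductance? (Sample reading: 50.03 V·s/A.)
Yes

inductance has SI base units: kg * m^2 / (A^2 * s^2)
V·s/A reduces to the same SI base units, so it is a valid unit for inductance.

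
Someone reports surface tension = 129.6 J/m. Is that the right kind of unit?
No

surface tension has SI base units: kg / s^2
J/m does NOT reduce to kg / s^2; a valid unit for surface tension would be e.g. N/m.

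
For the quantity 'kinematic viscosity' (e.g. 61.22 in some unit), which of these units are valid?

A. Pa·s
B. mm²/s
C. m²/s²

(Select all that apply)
B

kinematic viscosity has SI base units: m^2 / s

Checking each option against m^2 / s:
  A. Pa·s: ✗ does not match
  B. mm²/s: ✓ matches
  C. m²/s²: ✗ does not match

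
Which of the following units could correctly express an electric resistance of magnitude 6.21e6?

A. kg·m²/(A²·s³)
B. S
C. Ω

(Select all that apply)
A, C

electric resistance has SI base units: kg * m^2 / (A^2 * s^3)

Checking each option against kg * m^2 / (A^2 * s^3):
  A. kg·m²/(A²·s³): ✓ matches
  B. S: ✗ does not match
  C. Ω: ✓ matches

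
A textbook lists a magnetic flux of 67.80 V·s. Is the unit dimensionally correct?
Yes

magnetic flux has SI base units: kg * m^2 / (A * s^2)
V·s reduces to the same SI base units, so it is a valid unit for magnetic flux.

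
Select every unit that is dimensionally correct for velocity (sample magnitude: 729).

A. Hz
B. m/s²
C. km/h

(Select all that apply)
C

velocity has SI base units: m / s

Checking each option against m / s:
  A. Hz: ✗ does not match
  B. m/s²: ✗ does not match
  C. km/h: ✓ matches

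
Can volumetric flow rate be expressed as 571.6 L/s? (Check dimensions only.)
Yes

volumetric flow rate has SI base units: m^3 / s
L/s reduces to the same SI base units, so it is a valid unit for volumetric flow rate.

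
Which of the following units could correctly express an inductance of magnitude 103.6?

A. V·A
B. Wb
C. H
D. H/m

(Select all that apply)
C

inductance has SI base units: kg * m^2 / (A^2 * s^2)

Checking each option against kg * m^2 / (A^2 * s^2):
  A. V·A: ✗ does not match
  B. Wb: ✗ does not match
  C. H: ✓ matches
  D. H/m: ✗ does not match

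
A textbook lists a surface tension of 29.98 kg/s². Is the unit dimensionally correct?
Yes

surface tension has SI base units: kg / s^2
kg/s² reduces to the same SI base units, so it is a valid unit for surface tension.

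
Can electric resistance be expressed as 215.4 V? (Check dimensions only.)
No

electric resistance has SI base units: kg * m^2 / (A^2 * s^3)
V does NOT reduce to kg * m^2 / (A^2 * s^3); a valid unit for electric resistance would be e.g. Ω.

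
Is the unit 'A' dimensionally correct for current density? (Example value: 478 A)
No

current density has SI base units: A / m^2
A does NOT reduce to A / m^2; a valid unit for current density would be e.g. A/m².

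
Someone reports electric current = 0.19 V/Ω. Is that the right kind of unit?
Yes

electric current has SI base units: A
V/Ω reduces to the same SI base units, so it is a valid unit for electric current.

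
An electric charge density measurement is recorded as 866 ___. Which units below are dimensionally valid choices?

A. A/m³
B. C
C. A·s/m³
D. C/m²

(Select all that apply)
C

electric charge density has SI base units: A * s / m^3

Checking each option against A * s / m^3:
  A. A/m³: ✗ does not match
  B. C: ✗ does not match
  C. A·s/m³: ✓ matches
  D. C/m²: ✗ does not match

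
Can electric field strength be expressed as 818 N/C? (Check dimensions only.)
Yes

electric field strength has SI base units: kg * m / (A * s^3)
N/C reduces to the same SI base units, so it is a valid unit for electric field strength.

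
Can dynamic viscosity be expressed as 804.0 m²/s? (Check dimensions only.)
No

dynamic viscosity has SI base units: kg / (m * s)
m²/s does NOT reduce to kg / (m * s); a valid unit for dynamic viscosity would be e.g. Pa·s.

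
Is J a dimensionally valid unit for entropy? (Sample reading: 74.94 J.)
No

entropy has SI base units: kg * m^2 / (s^2 * K)
J does NOT reduce to kg * m^2 / (s^2 * K); a valid unit for entropy would be e.g. J/K.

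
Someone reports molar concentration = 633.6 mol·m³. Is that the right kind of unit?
No

molar concentration has SI base units: mol / m^3
mol·m³ does NOT reduce to mol / m^3; a valid unit for molar concentration would be e.g. mol/m³.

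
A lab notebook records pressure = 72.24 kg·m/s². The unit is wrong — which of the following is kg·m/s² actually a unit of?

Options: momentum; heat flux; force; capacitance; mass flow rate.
force

pressure should have units dimensionally equivalent to kg / (m * s^2) (e.g. Pa).
The given unit 'kg·m/s²' reduces to kg * m / s^2. Of the listed options, that is the dimensionality of force.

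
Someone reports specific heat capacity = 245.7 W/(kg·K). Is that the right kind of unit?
No

specific heat capacity has SI base units: m^2 / (s^2 * K)
W/(kg·K) does NOT reduce to m^2 / (s^2 * K); a valid unit for specific heat capacity would be e.g. J/(kg·K).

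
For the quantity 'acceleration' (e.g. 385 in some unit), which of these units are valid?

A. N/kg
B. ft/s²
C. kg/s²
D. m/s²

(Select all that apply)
A, B, D

acceleration has SI base units: m / s^2

Checking each option against m / s^2:
  A. N/kg: ✓ matches
  B. ft/s²: ✓ matches
  C. kg/s²: ✗ does not match
  D. m/s²: ✓ matches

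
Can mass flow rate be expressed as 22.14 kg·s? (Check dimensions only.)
No

mass flow rate has SI base units: kg / s
kg·s does NOT reduce to kg / s; a valid unit for mass flow rate would be e.g. kg/s.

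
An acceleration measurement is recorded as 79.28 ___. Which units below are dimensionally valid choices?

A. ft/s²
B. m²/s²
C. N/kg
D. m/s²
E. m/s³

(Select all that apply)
A, C, D

acceleration has SI base units: m / s^2

Checking each option against m / s^2:
  A. ft/s²: ✓ matches
  B. m²/s²: ✗ does not match
  C. N/kg: ✓ matches
  D. m/s²: ✓ matches
  E. m/s³: ✗ does not match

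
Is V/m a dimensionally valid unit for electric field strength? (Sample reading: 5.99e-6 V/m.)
Yes

electric field strength has SI base units: kg * m / (A * s^3)
V/m reduces to the same SI base units, so it is a valid unit for electric field strength.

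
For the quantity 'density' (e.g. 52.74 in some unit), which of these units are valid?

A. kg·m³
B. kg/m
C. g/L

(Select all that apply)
C

density has SI base units: kg / m^3

Checking each option against kg / m^3:
  A. kg·m³: ✗ does not match
  B. kg/m: ✗ does not match
  C. g/L: ✓ matches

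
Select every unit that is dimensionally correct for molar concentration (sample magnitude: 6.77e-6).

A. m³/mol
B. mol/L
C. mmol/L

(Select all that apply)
B, C

molar concentration has SI base units: mol / m^3

Checking each option against mol / m^3:
  A. m³/mol: ✗ does not match
  B. mol/L: ✓ matches
  C. mmol/L: ✓ matches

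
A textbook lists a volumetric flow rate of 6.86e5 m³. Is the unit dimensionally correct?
No

volumetric flow rate has SI base units: m^3 / s
m³ does NOT reduce to m^3 / s; a valid unit for volumetric flow rate would be e.g. m³/s.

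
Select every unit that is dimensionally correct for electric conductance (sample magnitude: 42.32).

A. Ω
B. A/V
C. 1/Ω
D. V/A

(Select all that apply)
B, C

electric conductance has SI base units: A^2 * s^3 / (kg * m^2)

Checking each option against A^2 * s^3 / (kg * m^2):
  A. Ω: ✗ does not match
  B. A/V: ✓ matches
  C. 1/Ω: ✓ matches
  D. V/A: ✗ does not match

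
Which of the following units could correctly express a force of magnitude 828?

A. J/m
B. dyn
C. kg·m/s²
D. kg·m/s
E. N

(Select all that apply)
A, B, C, E

force has SI base units: kg * m / s^2

Checking each option against kg * m / s^2:
  A. J/m: ✓ matches
  B. dyn: ✓ matches
  C. kg·m/s²: ✓ matches
  D. kg·m/s: ✗ does not match
  E. N: ✓ matches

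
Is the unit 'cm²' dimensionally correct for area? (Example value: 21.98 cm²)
Yes

area has SI base units: m^2
cm² reduces to the same SI base units, so it is a valid unit for area.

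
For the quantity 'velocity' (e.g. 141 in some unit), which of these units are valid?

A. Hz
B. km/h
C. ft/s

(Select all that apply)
B, C

velocity has SI base units: m / s

Checking each option against m / s:
  A. Hz: ✗ does not match
  B. km/h: ✓ matches
  C. ft/s: ✓ matches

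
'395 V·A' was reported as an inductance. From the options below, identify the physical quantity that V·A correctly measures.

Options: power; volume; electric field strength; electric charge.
power

inductance should have units dimensionally equivalent to kg * m^2 / (A^2 * s^2) (e.g. H).
The given unit 'V·A' reduces to kg * m^2 / s^3. Of the listed options, that is the dimensionality of power.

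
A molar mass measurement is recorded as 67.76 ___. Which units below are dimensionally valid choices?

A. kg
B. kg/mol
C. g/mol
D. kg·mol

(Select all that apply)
B, C

molar mass has SI base units: kg / mol

Checking each option against kg / mol:
  A. kg: ✗ does not match
  B. kg/mol: ✓ matches
  C. g/mol: ✓ matches
  D. kg·mol: ✗ does not match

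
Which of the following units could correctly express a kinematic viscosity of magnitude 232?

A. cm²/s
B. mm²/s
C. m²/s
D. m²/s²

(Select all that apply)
A, B, C

kinematic viscosity has SI base units: m^2 / s

Checking each option against m^2 / s:
  A. cm²/s: ✓ matches
  B. mm²/s: ✓ matches
  C. m²/s: ✓ matches
  D. m²/s²: ✗ does not match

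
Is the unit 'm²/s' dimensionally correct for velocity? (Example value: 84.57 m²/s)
No

velocity has SI base units: m / s
m²/s does NOT reduce to m / s; a valid unit for velocity would be e.g. m/s.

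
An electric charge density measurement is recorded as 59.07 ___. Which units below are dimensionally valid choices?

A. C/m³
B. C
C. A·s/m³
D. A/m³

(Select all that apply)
A, C

electric charge density has SI base units: A * s / m^3

Checking each option against A * s / m^3:
  A. C/m³: ✓ matches
  B. C: ✗ does not match
  C. A·s/m³: ✓ matches
  D. A/m³: ✗ does not match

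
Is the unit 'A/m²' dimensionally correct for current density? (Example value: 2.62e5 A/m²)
Yes

current density has SI base units: A / m^2
A/m² reduces to the same SI base units, so it is a valid unit for current density.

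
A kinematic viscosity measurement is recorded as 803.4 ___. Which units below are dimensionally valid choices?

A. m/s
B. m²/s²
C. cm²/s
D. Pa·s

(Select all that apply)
C

kinematic viscosity has SI base units: m^2 / s

Checking each option against m^2 / s:
  A. m/s: ✗ does not match
  B. m²/s²: ✗ does not match
  C. cm²/s: ✓ matches
  D. Pa·s: ✗ does not match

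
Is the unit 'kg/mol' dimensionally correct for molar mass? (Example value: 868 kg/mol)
Yes

molar mass has SI base units: kg / mol
kg/mol reduces to the same SI base units, so it is a valid unit for molar mass.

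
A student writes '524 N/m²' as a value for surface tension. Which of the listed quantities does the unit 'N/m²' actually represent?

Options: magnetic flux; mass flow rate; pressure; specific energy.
pressure

surface tension should have units dimensionally equivalent to kg / s^2 (e.g. N/m).
The given unit 'N/m²' reduces to kg / (m * s^2). Of the listed options, that is the dimensionality of pressure.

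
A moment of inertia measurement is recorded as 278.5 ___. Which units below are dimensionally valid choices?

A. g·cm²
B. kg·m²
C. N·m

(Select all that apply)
A, B

moment of inertia has SI base units: kg * m^2

Checking each option against kg * m^2:
  A. g·cm²: ✓ matches
  B. kg·m²: ✓ matches
  C. N·m: ✗ does not match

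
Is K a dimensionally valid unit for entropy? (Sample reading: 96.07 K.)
No

entropy has SI base units: kg * m^2 / (s^2 * K)
K does NOT reduce to kg * m^2 / (s^2 * K); a valid unit for entropy would be e.g. J/K.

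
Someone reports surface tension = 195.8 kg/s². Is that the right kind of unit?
Yes

surface tension has SI base units: kg / s^2
kg/s² reduces to the same SI base units, so it is a valid unit for surface tension.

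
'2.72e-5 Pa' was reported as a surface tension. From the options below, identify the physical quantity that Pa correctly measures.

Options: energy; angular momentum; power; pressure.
pressure

surface tension should have units dimensionally equivalent to kg / s^2 (e.g. N/m).
The given unit 'Pa' reduces to kg / (m * s^2). Of the listed options, that is the dimensionality of pressure.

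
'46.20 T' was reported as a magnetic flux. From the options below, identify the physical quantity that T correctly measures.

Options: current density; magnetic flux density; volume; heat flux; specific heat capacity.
magnetic flux density

magnetic flux should have units dimensionally equivalent to kg * m^2 / (A * s^2) (e.g. Wb).
The given unit 'T' reduces to kg / (A * s^2). Of the listed options, that is the dimensionality of magnetic flux density.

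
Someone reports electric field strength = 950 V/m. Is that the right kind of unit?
Yes

electric field strength has SI base units: kg * m / (A * s^3)
V/m reduces to the same SI base units, so it is a valid unit for electric field strength.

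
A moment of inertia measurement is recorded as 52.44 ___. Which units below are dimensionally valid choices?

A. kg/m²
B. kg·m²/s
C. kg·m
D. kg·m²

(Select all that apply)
D

moment of inertia has SI base units: kg * m^2

Checking each option against kg * m^2:
  A. kg/m²: ✗ does not match
  B. kg·m²/s: ✗ does not match
  C. kg·m: ✗ does not match
  D. kg·m²: ✓ matches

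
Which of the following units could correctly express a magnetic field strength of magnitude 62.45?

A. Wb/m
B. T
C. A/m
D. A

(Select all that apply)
C

magnetic field strength has SI base units: A / m

Checking each option against A / m:
  A. Wb/m: ✗ does not match
  B. T: ✗ does not match
  C. A/m: ✓ matches
  D. A: ✗ does not match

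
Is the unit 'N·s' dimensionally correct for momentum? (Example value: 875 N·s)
Yes

momentum has SI base units: kg * m / s
N·s reduces to the same SI base units, so it is a valid unit for momentum.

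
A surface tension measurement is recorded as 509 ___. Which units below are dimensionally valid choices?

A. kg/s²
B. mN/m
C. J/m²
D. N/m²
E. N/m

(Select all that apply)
A, B, C, E

surface tension has SI base units: kg / s^2

Checking each option against kg / s^2:
  A. kg/s²: ✓ matches
  B. mN/m: ✓ matches
  C. J/m²: ✓ matches
  D. N/m²: ✗ does not match
  E. N/m: ✓ matches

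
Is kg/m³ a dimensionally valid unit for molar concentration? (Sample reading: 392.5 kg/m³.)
No

molar concentration has SI base units: mol / m^3
kg/m³ does NOT reduce to mol / m^3; a valid unit for molar concentration would be e.g. mol/m³.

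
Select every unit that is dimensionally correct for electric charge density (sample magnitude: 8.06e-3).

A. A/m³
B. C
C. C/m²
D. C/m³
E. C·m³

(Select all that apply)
D

electric charge density has SI base units: A * s / m^3

Checking each option against A * s / m^3:
  A. A/m³: ✗ does not match
  B. C: ✗ does not match
  C. C/m²: ✗ does not match
  D. C/m³: ✓ matches
  E. C·m³: ✗ does not match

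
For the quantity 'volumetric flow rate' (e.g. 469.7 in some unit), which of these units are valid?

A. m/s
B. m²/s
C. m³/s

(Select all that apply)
C

volumetric flow rate has SI base units: m^3 / s

Checking each option against m^3 / s:
  A. m/s: ✗ does not match
  B. m²/s: ✗ does not match
  C. m³/s: ✓ matches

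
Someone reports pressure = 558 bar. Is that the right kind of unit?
Yes

pressure has SI base units: kg / (m * s^2)
bar reduces to the same SI base units, so it is a valid unit for pressure.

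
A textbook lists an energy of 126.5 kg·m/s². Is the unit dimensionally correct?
No

energy has SI base units: kg * m^2 / s^2
kg·m/s² does NOT reduce to kg * m^2 / s^2; a valid unit for energy would be e.g. J.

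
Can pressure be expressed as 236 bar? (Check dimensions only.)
Yes

pressure has SI base units: kg / (m * s^2)
bar reduces to the same SI base units, so it is a valid unit for pressure.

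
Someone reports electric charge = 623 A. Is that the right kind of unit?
No

electric charge has SI base units: A * s
A does NOT reduce to A * s; a valid unit for electric charge would be e.g. C.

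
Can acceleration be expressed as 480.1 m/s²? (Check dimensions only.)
Yes

acceleration has SI base units: m / s^2
m/s² reduces to the same SI base units, so it is a valid unit for acceleration.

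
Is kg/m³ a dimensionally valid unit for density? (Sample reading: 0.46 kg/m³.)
Yes

density has SI base units: kg / m^3
kg/m³ reduces to the same SI base units, so it is a valid unit for density.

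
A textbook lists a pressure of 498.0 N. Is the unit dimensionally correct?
No

pressure has SI base units: kg / (m * s^2)
N does NOT reduce to kg / (m * s^2); a valid unit for pressure would be e.g. Pa.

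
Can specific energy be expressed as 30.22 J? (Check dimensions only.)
No

specific energy has SI base units: m^2 / s^2
J does NOT reduce to m^2 / s^2; a valid unit for specific energy would be e.g. J/kg.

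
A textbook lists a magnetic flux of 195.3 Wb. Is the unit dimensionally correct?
Yes

magnetic flux has SI base units: kg * m^2 / (A * s^2)
Wb reduces to the same SI base units, so it is a valid unit for magnetic flux.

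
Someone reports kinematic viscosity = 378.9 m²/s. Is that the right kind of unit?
Yes

kinematic viscosity has SI base units: m^2 / s
m²/s reduces to the same SI base units, so it is a valid unit for kinematic viscosity.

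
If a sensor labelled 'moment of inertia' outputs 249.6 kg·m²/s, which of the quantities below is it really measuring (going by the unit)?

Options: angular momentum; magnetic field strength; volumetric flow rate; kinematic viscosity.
angular momentum

moment of inertia should have units dimensionally equivalent to kg * m^2 (e.g. kg·m²).
The given unit 'kg·m²/s' reduces to kg * m^2 / s. Of the listed options, that is the dimensionality of angular momentum.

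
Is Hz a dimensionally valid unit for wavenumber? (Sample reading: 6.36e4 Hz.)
No

wavenumber has SI base units: 1 / m
Hz does NOT reduce to 1 / m; a valid unit for wavenumber would be e.g. 1/m.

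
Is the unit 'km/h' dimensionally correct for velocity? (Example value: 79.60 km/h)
Yes

velocity has SI base units: m / s
km/h reduces to the same SI base units, so it is a valid unit for velocity.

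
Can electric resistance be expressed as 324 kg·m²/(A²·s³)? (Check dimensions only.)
Yes

electric resistance has SI base units: kg * m^2 / (A^2 * s^3)
kg·m²/(A²·s³) reduces to the same SI base units, so it is a valid unit for electric resistance.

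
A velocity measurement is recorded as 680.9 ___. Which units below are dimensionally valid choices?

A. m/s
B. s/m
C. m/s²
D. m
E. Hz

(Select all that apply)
A

velocity has SI base units: m / s

Checking each option against m / s:
  A. m/s: ✓ matches
  B. s/m: ✗ does not match
  C. m/s²: ✗ does not match
  D. m: ✗ does not match
  E. Hz: ✗ does not match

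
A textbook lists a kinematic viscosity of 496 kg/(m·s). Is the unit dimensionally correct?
No

kinematic viscosity has SI base units: m^2 / s
kg/(m·s) does NOT reduce to m^2 / s; a valid unit for kinematic viscosity would be e.g. m²/s.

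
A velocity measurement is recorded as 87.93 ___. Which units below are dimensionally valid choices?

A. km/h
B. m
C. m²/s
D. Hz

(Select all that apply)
A

velocity has SI base units: m / s

Checking each option against m / s:
  A. km/h: ✓ matches
  B. m: ✗ does not match
  C. m²/s: ✗ does not match
  D. Hz: ✗ does not match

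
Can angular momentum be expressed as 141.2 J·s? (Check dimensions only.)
Yes

angular momentum has SI base units: kg * m^2 / s
J·s reduces to the same SI base units, so it is a valid unit for angular momentum.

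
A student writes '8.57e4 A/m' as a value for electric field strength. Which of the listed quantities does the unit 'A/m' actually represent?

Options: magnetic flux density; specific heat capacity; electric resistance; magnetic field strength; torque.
magnetic field strength

electric field strength should have units dimensionally equivalent to kg * m / (A * s^3) (e.g. V/m).
The given unit 'A/m' reduces to A / m. Of the listed options, that is the dimensionality of magnetic field strength.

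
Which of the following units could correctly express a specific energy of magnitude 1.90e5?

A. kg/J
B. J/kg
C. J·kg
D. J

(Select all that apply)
B

specific energy has SI base units: m^2 / s^2

Checking each option against m^2 / s^2:
  A. kg/J: ✗ does not match
  B. J/kg: ✓ matches
  C. J·kg: ✗ does not match
  D. J: ✗ does not match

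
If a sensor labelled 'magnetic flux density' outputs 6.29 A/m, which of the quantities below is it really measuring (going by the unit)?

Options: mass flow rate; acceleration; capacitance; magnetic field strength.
magnetic field strength

magnetic flux density should have units dimensionally equivalent to kg / (A * s^2) (e.g. T).
The given unit 'A/m' reduces to A / m. Of the listed options, that is the dimensionality of magnetic field strength.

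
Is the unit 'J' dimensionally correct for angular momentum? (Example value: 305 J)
No

angular momentum has SI base units: kg * m^2 / s
J does NOT reduce to kg * m^2 / s; a valid unit for angular momentum would be e.g. kg·m²/s.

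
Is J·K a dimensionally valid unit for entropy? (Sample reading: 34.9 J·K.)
No

entropy has SI base units: kg * m^2 / (s^2 * K)
J·K does NOT reduce to kg * m^2 / (s^2 * K); a valid unit for entropy would be e.g. J/K.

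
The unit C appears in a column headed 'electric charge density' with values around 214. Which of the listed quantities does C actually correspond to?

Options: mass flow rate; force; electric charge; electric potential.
electric charge

electric charge density should have units dimensionally equivalent to A * s / m^3 (e.g. C/m³).
The given unit 'C' reduces to A * s. Of the listed options, that is the dimensionality of electric charge.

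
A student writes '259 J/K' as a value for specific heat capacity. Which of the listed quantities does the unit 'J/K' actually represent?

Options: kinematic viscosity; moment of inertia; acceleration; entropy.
entropy

specific heat capacity should have units dimensionally equivalent to m^2 / (s^2 * K) (e.g. J/(kg·K)).
The given unit 'J/K' reduces to kg * m^2 / (s^2 * K). Of the listed options, that is the dimensionality of entropy.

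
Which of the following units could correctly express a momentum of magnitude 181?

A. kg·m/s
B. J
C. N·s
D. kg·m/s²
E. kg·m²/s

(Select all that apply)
A, C

momentum has SI base units: kg * m / s

Checking each option against kg * m / s:
  A. kg·m/s: ✓ matches
  B. J: ✗ does not match
  C. N·s: ✓ matches
  D. kg·m/s²: ✗ does not match
  E. kg·m²/s: ✗ does not match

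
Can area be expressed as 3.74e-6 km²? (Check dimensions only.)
Yes

area has SI base units: m^2
km² reduces to the same SI base units, so it is a valid unit for area.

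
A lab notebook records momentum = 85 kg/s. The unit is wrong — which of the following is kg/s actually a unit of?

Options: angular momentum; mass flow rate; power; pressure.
mass flow rate

momentum should have units dimensionally equivalent to kg * m / s (e.g. kg·m/s).
The given unit 'kg/s' reduces to kg / s. Of the listed options, that is the dimensionality of mass flow rate.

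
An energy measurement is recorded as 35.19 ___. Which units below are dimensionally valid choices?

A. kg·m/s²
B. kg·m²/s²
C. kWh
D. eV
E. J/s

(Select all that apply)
B, C, D

energy has SI base units: kg * m^2 / s^2

Checking each option against kg * m^2 / s^2:
  A. kg·m/s²: ✗ does not match
  B. kg·m²/s²: ✓ matches
  C. kWh: ✓ matches
  D. eV: ✓ matches
  E. J/s: ✗ does not match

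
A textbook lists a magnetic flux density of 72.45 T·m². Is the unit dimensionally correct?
No

magnetic flux density has SI base units: kg / (A * s^2)
T·m² does NOT reduce to kg / (A * s^2); a valid unit for magnetic flux density would be e.g. T.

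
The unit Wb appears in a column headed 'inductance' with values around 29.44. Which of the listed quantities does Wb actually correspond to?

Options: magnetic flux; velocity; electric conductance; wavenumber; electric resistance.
magnetic flux

inductance should have units dimensionally equivalent to kg * m^2 / (A^2 * s^2) (e.g. H).
The given unit 'Wb' reduces to kg * m^2 / (A * s^2). Of the listed options, that is the dimensionality of magnetic flux.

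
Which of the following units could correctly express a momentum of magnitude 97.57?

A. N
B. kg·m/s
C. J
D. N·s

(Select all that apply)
B, D

momentum has SI base units: kg * m / s

Checking each option against kg * m / s:
  A. N: ✗ does not match
  B. kg·m/s: ✓ matches
  C. J: ✗ does not match
  D. N·s: ✓ matches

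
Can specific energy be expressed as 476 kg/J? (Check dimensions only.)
No

specific energy has SI base units: m^2 / s^2
kg/J does NOT reduce to m^2 / s^2; a valid unit for specific energy would be e.g. J/kg.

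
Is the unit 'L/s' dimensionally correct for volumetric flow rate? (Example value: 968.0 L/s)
Yes

volumetric flow rate has SI base units: m^3 / s
L/s reduces to the same SI base units, so it is a valid unit for volumetric flow rate.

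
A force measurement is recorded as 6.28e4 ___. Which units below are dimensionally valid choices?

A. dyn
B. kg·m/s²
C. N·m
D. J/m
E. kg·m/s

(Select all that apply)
A, B, D

force has SI base units: kg * m / s^2

Checking each option against kg * m / s^2:
  A. dyn: ✓ matches
  B. kg·m/s²: ✓ matches
  C. N·m: ✗ does not match
  D. J/m: ✓ matches
  E. kg·m/s: ✗ does not match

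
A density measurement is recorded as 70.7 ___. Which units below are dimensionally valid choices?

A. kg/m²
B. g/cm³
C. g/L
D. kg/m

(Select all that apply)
B, C

density has SI base units: kg / m^3

Checking each option against kg / m^3:
  A. kg/m²: ✗ does not match
  B. g/cm³: ✓ matches
  C. g/L: ✓ matches
  D. kg/m: ✗ does not match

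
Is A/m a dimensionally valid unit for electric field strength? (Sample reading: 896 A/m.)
No

electric field strength has SI base units: kg * m / (A * s^3)
A/m does NOT reduce to kg * m / (A * s^3); a valid unit for electric field strength would be e.g. V/m.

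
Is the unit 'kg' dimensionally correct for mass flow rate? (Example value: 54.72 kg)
No

mass flow rate has SI base units: kg / s
kg does NOT reduce to kg / s; a valid unit for mass flow rate would be e.g. kg/s.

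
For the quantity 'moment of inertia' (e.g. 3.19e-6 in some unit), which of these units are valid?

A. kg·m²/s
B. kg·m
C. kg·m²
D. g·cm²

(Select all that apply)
C, D

moment of inertia has SI base units: kg * m^2

Checking each option against kg * m^2:
  A. kg·m²/s: ✗ does not match
  B. kg·m: ✗ does not match
  C. kg·m²: ✓ matches
  D. g·cm²: ✓ matches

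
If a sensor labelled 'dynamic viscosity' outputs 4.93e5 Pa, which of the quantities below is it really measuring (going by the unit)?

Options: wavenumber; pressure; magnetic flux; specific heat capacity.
pressure

dynamic viscosity should have units dimensionally equivalent to kg / (m * s) (e.g. Pa·s).
The given unit 'Pa' reduces to kg / (m * s^2). Of the listed options, that is the dimensionality of pressure.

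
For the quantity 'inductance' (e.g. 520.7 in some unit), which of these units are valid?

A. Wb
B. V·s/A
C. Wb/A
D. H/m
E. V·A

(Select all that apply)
B, C

inductance has SI base units: kg * m^2 / (A^2 * s^2)

Checking each option against kg * m^2 / (A^2 * s^2):
  A. Wb: ✗ does not match
  B. V·s/A: ✓ matches
  C. Wb/A: ✓ matches
  D. H/m: ✗ does not match
  E. V·A: ✗ does not match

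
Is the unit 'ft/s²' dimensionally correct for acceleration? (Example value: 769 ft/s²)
Yes

acceleration has SI base units: m / s^2
ft/s² reduces to the same SI base units, so it is a valid unit for acceleration.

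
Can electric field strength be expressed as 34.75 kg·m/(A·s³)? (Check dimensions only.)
Yes

electric field strength has SI base units: kg * m / (A * s^3)
kg·m/(A·s³) reduces to the same SI base units, so it is a valid unit for electric field strength.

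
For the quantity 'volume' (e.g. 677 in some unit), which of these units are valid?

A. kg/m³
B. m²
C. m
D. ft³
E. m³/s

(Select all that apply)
D

volume has SI base units: m^3

Checking each option against m^3:
  A. kg/m³: ✗ does not match
  B. m²: ✗ does not match
  C. m: ✗ does not match
  D. ft³: ✓ matches
  E. m³/s: ✗ does not match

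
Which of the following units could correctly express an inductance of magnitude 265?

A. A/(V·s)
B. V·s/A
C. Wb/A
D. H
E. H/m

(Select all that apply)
B, C, D

inductance has SI base units: kg * m^2 / (A^2 * s^2)

Checking each option against kg * m^2 / (A^2 * s^2):
  A. A/(V·s): ✗ does not match
  B. V·s/A: ✓ matches
  C. Wb/A: ✓ matches
  D. H: ✓ matches
  E. H/m: ✗ does not match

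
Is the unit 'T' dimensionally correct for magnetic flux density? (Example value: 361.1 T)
Yes

magnetic flux density has SI base units: kg / (A * s^2)
T reduces to the same SI base units, so it is a valid unit for magnetic flux density.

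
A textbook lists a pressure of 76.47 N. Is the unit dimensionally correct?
No

pressure has SI base units: kg / (m * s^2)
N does NOT reduce to kg / (m * s^2); a valid unit for pressure would be e.g. Pa.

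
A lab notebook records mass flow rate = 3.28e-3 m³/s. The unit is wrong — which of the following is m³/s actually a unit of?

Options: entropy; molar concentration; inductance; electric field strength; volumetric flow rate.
volumetric flow rate

mass flow rate should have units dimensionally equivalent to kg / s (e.g. kg/s).
The given unit 'm³/s' reduces to m^3 / s. Of the listed options, that is the dimensionality of volumetric flow rate.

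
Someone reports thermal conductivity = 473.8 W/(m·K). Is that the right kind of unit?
Yes

thermal conductivity has SI base units: kg * m / (s^3 * K)
W/(m·K) reduces to the same SI base units, so it is a valid unit for thermal conductivity.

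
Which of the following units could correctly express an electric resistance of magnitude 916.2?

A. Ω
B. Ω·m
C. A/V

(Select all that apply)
A

electric resistance has SI base units: kg * m^2 / (A^2 * s^3)

Checking each option against kg * m^2 / (A^2 * s^3):
  A. Ω: ✓ matches
  B. Ω·m: ✗ does not match
  C. A/V: ✗ does not match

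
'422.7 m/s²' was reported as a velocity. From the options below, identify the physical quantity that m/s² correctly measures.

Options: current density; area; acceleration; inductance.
acceleration

velocity should have units dimensionally equivalent to m / s (e.g. m/s).
The given unit 'm/s²' reduces to m / s^2. Of the listed options, that is the dimensionality of acceleration.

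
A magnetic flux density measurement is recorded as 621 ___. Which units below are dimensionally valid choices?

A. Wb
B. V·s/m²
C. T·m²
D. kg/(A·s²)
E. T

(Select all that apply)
B, D, E

magnetic flux density has SI base units: kg / (A * s^2)

Checking each option against kg / (A * s^2):
  A. Wb: ✗ does not match
  B. V·s/m²: ✓ matches
  C. T·m²: ✗ does not match
  D. kg/(A·s²): ✓ matches
  E. T: ✓ matches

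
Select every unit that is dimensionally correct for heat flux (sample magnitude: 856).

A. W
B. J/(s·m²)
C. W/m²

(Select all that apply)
B, C

heat flux has SI base units: kg / s^3

Checking each option against kg / s^3:
  A. W: ✗ does not match
  B. J/(s·m²): ✓ matches
  C. W/m²: ✓ matches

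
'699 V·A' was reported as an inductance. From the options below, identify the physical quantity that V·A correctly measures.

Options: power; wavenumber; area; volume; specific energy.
power

inductance should have units dimensionally equivalent to kg * m^2 / (A^2 * s^2) (e.g. H).
The given unit 'V·A' reduces to kg * m^2 / s^3. Of the listed options, that is the dimensionality of power.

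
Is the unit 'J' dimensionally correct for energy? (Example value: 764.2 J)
Yes

energy has SI base units: kg * m^2 / s^2
J reduces to the same SI base units, so it is a valid unit for energy.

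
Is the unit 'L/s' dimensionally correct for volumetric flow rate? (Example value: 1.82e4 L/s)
Yes

volumetric flow rate has SI base units: m^3 / s
L/s reduces to the same SI base units, so it is a valid unit for volumetric flow rate.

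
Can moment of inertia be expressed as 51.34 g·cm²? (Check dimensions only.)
Yes

moment of inertia has SI base units: kg * m^2
g·cm² reduces to the same SI base units, so it is a valid unit for moment of inertia.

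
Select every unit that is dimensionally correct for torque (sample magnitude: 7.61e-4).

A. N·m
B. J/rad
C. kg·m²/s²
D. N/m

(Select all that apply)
A, B, C

torque has SI base units: kg * m^2 / s^2

Checking each option against kg * m^2 / s^2:
  A. N·m: ✓ matches
  B. J/rad: ✓ matches
  C. kg·m²/s²: ✓ matches
  D. N/m: ✗ does not match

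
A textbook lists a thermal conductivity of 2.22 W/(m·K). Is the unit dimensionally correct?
Yes

thermal conductivity has SI base units: kg * m / (s^3 * K)
W/(m·K) reduces to the same SI base units, so it is a valid unit for thermal conductivity.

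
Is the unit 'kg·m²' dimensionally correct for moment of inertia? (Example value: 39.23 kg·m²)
Yes

moment of inertia has SI base units: kg * m^2
kg·m² reduces to the same SI base units, so it is a valid unit for moment of inertia.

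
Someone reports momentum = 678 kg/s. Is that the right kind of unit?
No

momentum has SI base units: kg * m / s
kg/s does NOT reduce to kg * m / s; a valid unit for momentum would be e.g. kg·m/s.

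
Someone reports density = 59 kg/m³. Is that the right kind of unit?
Yes

density has SI base units: kg / m^3
kg/m³ reduces to the same SI base units, so it is a valid unit for density.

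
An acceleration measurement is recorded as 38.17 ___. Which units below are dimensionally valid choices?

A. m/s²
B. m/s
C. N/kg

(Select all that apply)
A, C

acceleration has SI base units: m / s^2

Checking each option against m / s^2:
  A. m/s²: ✓ matches
  B. m/s: ✗ does not match
  C. N/kg: ✓ matches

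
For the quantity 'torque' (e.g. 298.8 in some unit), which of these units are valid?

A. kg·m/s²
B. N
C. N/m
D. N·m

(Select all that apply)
D

torque has SI base units: kg * m^2 / s^2

Checking each option against kg * m^2 / s^2:
  A. kg·m/s²: ✗ does not match
  B. N: ✗ does not match
  C. N/m: ✗ does not match
  D. N·m: ✓ matches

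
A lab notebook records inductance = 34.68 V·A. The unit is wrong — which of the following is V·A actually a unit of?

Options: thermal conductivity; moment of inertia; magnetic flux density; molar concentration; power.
power

inductance should have units dimensionally equivalent to kg * m^2 / (A^2 * s^2) (e.g. H).
The given unit 'V·A' reduces to kg * m^2 / s^3. Of the listed options, that is the dimensionality of power.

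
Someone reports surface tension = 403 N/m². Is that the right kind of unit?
No

surface tension has SI base units: kg / s^2
N/m² does NOT reduce to kg / s^2; a valid unit for surface tension would be e.g. N/m.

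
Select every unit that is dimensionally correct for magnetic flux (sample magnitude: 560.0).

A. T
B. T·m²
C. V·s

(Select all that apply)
B, C

magnetic flux has SI base units: kg * m^2 / (A * s^2)

Checking each option against kg * m^2 / (A * s^2):
  A. T: ✗ does not match
  B. T·m²: ✓ matches
  C. V·s: ✓ matches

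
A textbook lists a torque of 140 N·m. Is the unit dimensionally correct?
Yes

torque has SI base units: kg * m^2 / s^2
N·m reduces to the same SI base units, so it is a valid unit for torque.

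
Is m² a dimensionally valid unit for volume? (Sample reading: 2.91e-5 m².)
No

volume has SI base units: m^3
m² does NOT reduce to m^3; a valid unit for volume would be e.g. m³.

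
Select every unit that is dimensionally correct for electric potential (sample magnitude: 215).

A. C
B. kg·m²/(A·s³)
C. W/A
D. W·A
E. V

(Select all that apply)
B, C, E

electric potential has SI base units: kg * m^2 / (A * s^3)

Checking each option against kg * m^2 / (A * s^3):
  A. C: ✗ does not match
  B. kg·m²/(A·s³): ✓ matches
  C. W/A: ✓ matches
  D. W·A: ✗ does not match
  E. V: ✓ matches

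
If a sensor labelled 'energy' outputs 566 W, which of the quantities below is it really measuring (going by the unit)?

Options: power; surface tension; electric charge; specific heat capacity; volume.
power

energy should have units dimensionally equivalent to kg * m^2 / s^2 (e.g. J).
The given unit 'W' reduces to kg * m^2 / s^3. Of the listed options, that is the dimensionality of power.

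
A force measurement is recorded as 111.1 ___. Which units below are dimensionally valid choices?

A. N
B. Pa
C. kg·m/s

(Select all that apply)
A

force has SI base units: kg * m / s^2

Checking each option against kg * m / s^2:
  A. N: ✓ matches
  B. Pa: ✗ does not match
  C. kg·m/s: ✗ does not match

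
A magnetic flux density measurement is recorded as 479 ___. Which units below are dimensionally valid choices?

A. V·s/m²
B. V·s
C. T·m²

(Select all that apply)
A

magnetic flux density has SI base units: kg / (A * s^2)

Checking each option against kg / (A * s^2):
  A. V·s/m²: ✓ matches
  B. V·s: ✗ does not match
  C. T·m²: ✗ does not match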